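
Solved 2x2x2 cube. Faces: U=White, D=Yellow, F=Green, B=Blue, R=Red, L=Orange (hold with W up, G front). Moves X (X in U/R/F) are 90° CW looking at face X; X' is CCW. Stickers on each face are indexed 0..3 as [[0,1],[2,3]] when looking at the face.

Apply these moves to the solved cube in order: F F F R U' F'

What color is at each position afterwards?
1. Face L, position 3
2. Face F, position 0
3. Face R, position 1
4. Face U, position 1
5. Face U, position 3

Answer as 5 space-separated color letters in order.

After move 1 (F): F=GGGG U=WWOO R=WRWR D=RRYY L=OYOY
After move 2 (F): F=GGGG U=WWYY R=OROR D=WWYY L=OROR
After move 3 (F): F=GGGG U=WWRR R=YRYR D=OOYY L=OWOW
After move 4 (R): R=YYRR U=WGRG F=GOGY D=OBYB B=RBWB
After move 5 (U'): U=GGWR F=OWGY R=GORR B=YYWB L=RBOW
After move 6 (F'): F=WYOG U=GGGR R=BOOR D=BWYB L=RROW
Query 1: L[3] = W
Query 2: F[0] = W
Query 3: R[1] = O
Query 4: U[1] = G
Query 5: U[3] = R

Answer: W W O G R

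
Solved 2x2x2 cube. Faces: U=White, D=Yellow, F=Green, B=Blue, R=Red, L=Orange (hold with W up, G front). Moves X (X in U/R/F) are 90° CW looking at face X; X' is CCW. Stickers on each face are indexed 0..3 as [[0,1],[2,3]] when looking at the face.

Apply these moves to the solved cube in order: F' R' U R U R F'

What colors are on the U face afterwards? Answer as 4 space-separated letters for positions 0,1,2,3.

After move 1 (F'): F=GGGG U=WWRR R=YRYR D=OOYY L=OWOW
After move 2 (R'): R=RRYY U=WBRB F=GWGR D=OGYG B=YBOB
After move 3 (U): U=RWBB F=RRGR R=YBYY B=OWOB L=GWOW
After move 4 (R): R=YYYB U=RRBR F=RGGG D=OOYO B=BWWB
After move 5 (U): U=BRRR F=YYGG R=BWYB B=GWWB L=RGOW
After move 6 (R): R=YBBW U=BYRG F=YOGO D=OWYG B=RWRB
After move 7 (F'): F=OOYG U=BYYB R=WBOW D=GWYG L=RGOR
Query: U face = BYYB

Answer: B Y Y B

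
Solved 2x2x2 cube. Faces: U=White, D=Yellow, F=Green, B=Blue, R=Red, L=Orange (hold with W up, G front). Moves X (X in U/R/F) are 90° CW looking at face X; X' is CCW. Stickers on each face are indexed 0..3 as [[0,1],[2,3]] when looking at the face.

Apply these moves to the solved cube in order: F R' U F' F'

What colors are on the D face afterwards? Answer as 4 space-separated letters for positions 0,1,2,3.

After move 1 (F): F=GGGG U=WWOO R=WRWR D=RRYY L=OYOY
After move 2 (R'): R=RRWW U=WBOB F=GWGO D=RGYG B=YBRB
After move 3 (U): U=OWBB F=RRGO R=YBWW B=OYRB L=GWOY
After move 4 (F'): F=RORG U=OWYW R=GBRW D=WYYG L=GBOB
After move 5 (F'): F=OGRR U=OWGR R=YBWW D=BBYG L=GWOY
Query: D face = BBYG

Answer: B B Y G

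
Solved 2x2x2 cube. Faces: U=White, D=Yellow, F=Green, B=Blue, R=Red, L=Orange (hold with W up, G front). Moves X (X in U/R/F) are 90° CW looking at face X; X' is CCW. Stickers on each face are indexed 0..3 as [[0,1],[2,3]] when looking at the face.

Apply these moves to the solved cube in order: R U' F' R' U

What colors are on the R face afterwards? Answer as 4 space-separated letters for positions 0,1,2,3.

After move 1 (R): R=RRRR U=WGWG F=GYGY D=YBYB B=WBWB
After move 2 (U'): U=GGWW F=OOGY R=GYRR B=RRWB L=WBOO
After move 3 (F'): F=OYOG U=GGGR R=BYYR D=BOYB L=WWOW
After move 4 (R'): R=YRBY U=GWGR F=OGOR D=BYYG B=BROB
After move 5 (U): U=GGRW F=YROR R=BRBY B=WWOB L=OGOW
Query: R face = BRBY

Answer: B R B Y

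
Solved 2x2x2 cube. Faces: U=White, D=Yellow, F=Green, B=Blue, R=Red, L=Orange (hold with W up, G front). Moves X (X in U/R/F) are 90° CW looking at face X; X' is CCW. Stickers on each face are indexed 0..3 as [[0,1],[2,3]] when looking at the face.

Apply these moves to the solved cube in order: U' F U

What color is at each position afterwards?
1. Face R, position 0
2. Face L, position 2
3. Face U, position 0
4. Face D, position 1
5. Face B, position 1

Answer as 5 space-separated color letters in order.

After move 1 (U'): U=WWWW F=OOGG R=GGRR B=RRBB L=BBOO
After move 2 (F): F=GOGO U=WWOB R=WGWR D=RGYY L=BYOY
After move 3 (U): U=OWBW F=WGGO R=RRWR B=BYBB L=GOOY
Query 1: R[0] = R
Query 2: L[2] = O
Query 3: U[0] = O
Query 4: D[1] = G
Query 5: B[1] = Y

Answer: R O O G Y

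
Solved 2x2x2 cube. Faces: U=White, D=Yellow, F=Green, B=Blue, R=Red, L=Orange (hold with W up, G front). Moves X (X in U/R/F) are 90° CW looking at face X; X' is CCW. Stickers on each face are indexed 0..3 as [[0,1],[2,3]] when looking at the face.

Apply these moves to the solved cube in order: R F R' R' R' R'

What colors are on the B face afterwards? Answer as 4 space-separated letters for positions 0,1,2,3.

Answer: W B W B

Derivation:
After move 1 (R): R=RRRR U=WGWG F=GYGY D=YBYB B=WBWB
After move 2 (F): F=GGYY U=WGOO R=WRGR D=RRYB L=OYOB
After move 3 (R'): R=RRWG U=WWOW F=GGYO D=RGYY B=BBRB
After move 4 (R'): R=RGRW U=WROB F=GWYW D=RGYO B=YBGB
After move 5 (R'): R=GWRR U=WGOY F=GRYB D=RWYW B=OBGB
After move 6 (R'): R=WRGR U=WGOO F=GGYY D=RRYB B=WBWB
Query: B face = WBWB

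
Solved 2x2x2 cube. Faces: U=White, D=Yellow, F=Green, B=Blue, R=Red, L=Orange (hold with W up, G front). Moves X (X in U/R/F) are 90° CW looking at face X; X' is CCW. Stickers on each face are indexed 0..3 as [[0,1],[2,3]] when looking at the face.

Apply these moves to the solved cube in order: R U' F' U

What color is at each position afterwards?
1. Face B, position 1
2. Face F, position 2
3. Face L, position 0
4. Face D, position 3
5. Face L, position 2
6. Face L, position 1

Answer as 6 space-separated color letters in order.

Answer: W O O B O Y

Derivation:
After move 1 (R): R=RRRR U=WGWG F=GYGY D=YBYB B=WBWB
After move 2 (U'): U=GGWW F=OOGY R=GYRR B=RRWB L=WBOO
After move 3 (F'): F=OYOG U=GGGR R=BYYR D=BOYB L=WWOW
After move 4 (U): U=GGRG F=BYOG R=RRYR B=WWWB L=OYOW
Query 1: B[1] = W
Query 2: F[2] = O
Query 3: L[0] = O
Query 4: D[3] = B
Query 5: L[2] = O
Query 6: L[1] = Y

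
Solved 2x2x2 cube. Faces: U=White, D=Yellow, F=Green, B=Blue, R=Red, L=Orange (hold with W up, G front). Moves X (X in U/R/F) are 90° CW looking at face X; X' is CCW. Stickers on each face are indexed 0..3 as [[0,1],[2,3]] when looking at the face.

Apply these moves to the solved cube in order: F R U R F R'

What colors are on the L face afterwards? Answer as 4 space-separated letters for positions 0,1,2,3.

Answer: G R O W

Derivation:
After move 1 (F): F=GGGG U=WWOO R=WRWR D=RRYY L=OYOY
After move 2 (R): R=WWRR U=WGOG F=GRGY D=RBYB B=OBWB
After move 3 (U): U=OWGG F=WWGY R=OBRR B=OYWB L=GROY
After move 4 (R): R=RORB U=OWGY F=WBGB D=RWYO B=GYWB
After move 5 (F): F=GWBB U=OWYR R=GOYB D=RRYO L=GROW
After move 6 (R'): R=OBGY U=OWYG F=GWBR D=RWYB B=OYRB
Query: L face = GROW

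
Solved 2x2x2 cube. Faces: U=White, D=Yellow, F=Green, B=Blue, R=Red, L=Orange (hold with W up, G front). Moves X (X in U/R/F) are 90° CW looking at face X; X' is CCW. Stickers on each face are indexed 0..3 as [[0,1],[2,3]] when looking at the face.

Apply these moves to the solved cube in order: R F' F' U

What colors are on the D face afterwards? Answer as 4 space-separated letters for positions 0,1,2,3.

Answer: G W Y B

Derivation:
After move 1 (R): R=RRRR U=WGWG F=GYGY D=YBYB B=WBWB
After move 2 (F'): F=YYGG U=WGRR R=BRYR D=OOYB L=OGOW
After move 3 (F'): F=YGYG U=WGBY R=OROR D=GWYB L=OROR
After move 4 (U): U=BWYG F=ORYG R=WBOR B=ORWB L=YGOR
Query: D face = GWYB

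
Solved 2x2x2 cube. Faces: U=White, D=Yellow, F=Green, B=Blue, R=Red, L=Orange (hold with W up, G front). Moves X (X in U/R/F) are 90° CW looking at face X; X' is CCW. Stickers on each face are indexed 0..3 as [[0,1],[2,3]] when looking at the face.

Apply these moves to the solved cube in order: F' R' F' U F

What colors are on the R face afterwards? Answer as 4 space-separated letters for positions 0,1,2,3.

After move 1 (F'): F=GGGG U=WWRR R=YRYR D=OOYY L=OWOW
After move 2 (R'): R=RRYY U=WBRB F=GWGR D=OGYG B=YBOB
After move 3 (F'): F=WRGG U=WBRY R=GROY D=WWYG L=OBOR
After move 4 (U): U=RWYB F=GRGG R=YBOY B=OBOB L=WROR
After move 5 (F): F=GGGR U=RWRR R=YBBY D=OYYG L=WWOW
Query: R face = YBBY

Answer: Y B B Y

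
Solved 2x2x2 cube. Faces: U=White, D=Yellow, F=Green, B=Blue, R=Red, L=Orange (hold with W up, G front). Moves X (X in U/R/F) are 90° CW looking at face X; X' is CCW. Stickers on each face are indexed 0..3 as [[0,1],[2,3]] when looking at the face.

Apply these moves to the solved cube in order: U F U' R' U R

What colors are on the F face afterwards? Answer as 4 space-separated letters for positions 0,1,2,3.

After move 1 (U): U=WWWW F=RRGG R=BBRR B=OOBB L=GGOO
After move 2 (F): F=GRGR U=WWOG R=WBWR D=RBYY L=GYOY
After move 3 (U'): U=WGWO F=GYGR R=GRWR B=WBBB L=OOOY
After move 4 (R'): R=RRGW U=WBWW F=GGGO D=RYYR B=YBBB
After move 5 (U): U=WWWB F=RRGO R=YBGW B=OOBB L=GGOY
After move 6 (R): R=GYWB U=WRWO F=RYGR D=RBYO B=BOWB
Query: F face = RYGR

Answer: R Y G R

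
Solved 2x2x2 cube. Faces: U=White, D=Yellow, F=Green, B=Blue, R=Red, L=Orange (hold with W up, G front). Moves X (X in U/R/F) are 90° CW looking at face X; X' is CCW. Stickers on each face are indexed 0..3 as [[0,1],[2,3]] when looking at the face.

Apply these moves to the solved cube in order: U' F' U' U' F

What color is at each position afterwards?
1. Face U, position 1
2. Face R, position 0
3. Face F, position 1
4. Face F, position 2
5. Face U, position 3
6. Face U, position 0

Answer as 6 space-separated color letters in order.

Answer: G W R G G R

Derivation:
After move 1 (U'): U=WWWW F=OOGG R=GGRR B=RRBB L=BBOO
After move 2 (F'): F=OGOG U=WWGR R=YGYR D=BOYY L=BWOW
After move 3 (U'): U=WRWG F=BWOG R=OGYR B=YGBB L=RROW
After move 4 (U'): U=RGWW F=RROG R=BWYR B=OGBB L=YGOW
After move 5 (F): F=ORGR U=RGWG R=WWWR D=YBYY L=YBOO
Query 1: U[1] = G
Query 2: R[0] = W
Query 3: F[1] = R
Query 4: F[2] = G
Query 5: U[3] = G
Query 6: U[0] = R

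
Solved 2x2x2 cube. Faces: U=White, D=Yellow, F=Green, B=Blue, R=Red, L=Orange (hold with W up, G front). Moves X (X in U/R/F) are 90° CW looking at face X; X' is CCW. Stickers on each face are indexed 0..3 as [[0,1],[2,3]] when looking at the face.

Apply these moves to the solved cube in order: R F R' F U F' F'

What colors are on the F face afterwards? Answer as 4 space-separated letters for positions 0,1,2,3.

Answer: G O R O

Derivation:
After move 1 (R): R=RRRR U=WGWG F=GYGY D=YBYB B=WBWB
After move 2 (F): F=GGYY U=WGOO R=WRGR D=RRYB L=OYOB
After move 3 (R'): R=RRWG U=WWOW F=GGYO D=RGYY B=BBRB
After move 4 (F): F=YGOG U=WWBY R=ORWG D=WRYY L=OROG
After move 5 (U): U=BWYW F=OROG R=BBWG B=ORRB L=YGOG
After move 6 (F'): F=RGOO U=BWBW R=RBWG D=GGYY L=YWOY
After move 7 (F'): F=GORO U=BWRW R=GBGG D=WYYY L=YWOB
Query: F face = GORO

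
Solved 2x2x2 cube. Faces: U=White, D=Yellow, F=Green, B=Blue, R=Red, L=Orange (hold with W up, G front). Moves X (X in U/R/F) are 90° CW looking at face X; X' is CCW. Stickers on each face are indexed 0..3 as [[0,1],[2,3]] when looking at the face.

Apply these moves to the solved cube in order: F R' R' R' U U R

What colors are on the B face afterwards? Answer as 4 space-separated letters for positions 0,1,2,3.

After move 1 (F): F=GGGG U=WWOO R=WRWR D=RRYY L=OYOY
After move 2 (R'): R=RRWW U=WBOB F=GWGO D=RGYG B=YBRB
After move 3 (R'): R=RWRW U=WROY F=GBGB D=RWYO B=GBGB
After move 4 (R'): R=WWRR U=WGOG F=GRGY D=RBYB B=OBWB
After move 5 (U): U=OWGG F=WWGY R=OBRR B=OYWB L=GROY
After move 6 (U): U=GOGW F=OBGY R=OYRR B=GRWB L=WWOY
After move 7 (R): R=RORY U=GBGY F=OBGB D=RWYG B=WROB
Query: B face = WROB

Answer: W R O B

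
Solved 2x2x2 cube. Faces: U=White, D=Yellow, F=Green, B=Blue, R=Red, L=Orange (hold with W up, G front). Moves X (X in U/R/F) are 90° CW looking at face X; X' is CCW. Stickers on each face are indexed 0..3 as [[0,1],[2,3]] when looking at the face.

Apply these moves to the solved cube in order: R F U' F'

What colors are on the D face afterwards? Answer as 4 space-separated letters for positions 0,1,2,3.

After move 1 (R): R=RRRR U=WGWG F=GYGY D=YBYB B=WBWB
After move 2 (F): F=GGYY U=WGOO R=WRGR D=RRYB L=OYOB
After move 3 (U'): U=GOWO F=OYYY R=GGGR B=WRWB L=WBOB
After move 4 (F'): F=YYOY U=GOGG R=RGRR D=BBYB L=WOOW
Query: D face = BBYB

Answer: B B Y B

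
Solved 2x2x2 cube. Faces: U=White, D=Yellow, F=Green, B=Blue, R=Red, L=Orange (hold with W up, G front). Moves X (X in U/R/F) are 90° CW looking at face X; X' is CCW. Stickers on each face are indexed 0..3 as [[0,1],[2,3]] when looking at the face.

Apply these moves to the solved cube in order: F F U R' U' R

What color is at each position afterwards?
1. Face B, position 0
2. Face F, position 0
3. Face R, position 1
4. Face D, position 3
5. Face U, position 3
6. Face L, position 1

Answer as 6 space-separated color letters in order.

After move 1 (F): F=GGGG U=WWOO R=WRWR D=RRYY L=OYOY
After move 2 (F): F=GGGG U=WWYY R=OROR D=WWYY L=OROR
After move 3 (U): U=YWYW F=ORGG R=BBOR B=ORBB L=GGOR
After move 4 (R'): R=BRBO U=YBYO F=OWGW D=WRYG B=YRWB
After move 5 (U'): U=BOYY F=GGGW R=OWBO B=BRWB L=YROR
After move 6 (R): R=BOOW U=BGYW F=GRGG D=WWYB B=YROB
Query 1: B[0] = Y
Query 2: F[0] = G
Query 3: R[1] = O
Query 4: D[3] = B
Query 5: U[3] = W
Query 6: L[1] = R

Answer: Y G O B W R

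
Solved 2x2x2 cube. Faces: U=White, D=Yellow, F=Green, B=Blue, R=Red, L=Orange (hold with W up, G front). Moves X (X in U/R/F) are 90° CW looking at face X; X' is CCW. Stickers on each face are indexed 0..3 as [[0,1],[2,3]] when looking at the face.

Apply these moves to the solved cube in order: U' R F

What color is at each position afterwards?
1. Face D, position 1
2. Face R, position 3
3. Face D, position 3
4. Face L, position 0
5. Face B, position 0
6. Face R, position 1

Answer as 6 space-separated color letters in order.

Answer: R G R B W G

Derivation:
After move 1 (U'): U=WWWW F=OOGG R=GGRR B=RRBB L=BBOO
After move 2 (R): R=RGRG U=WOWG F=OYGY D=YBYR B=WRWB
After move 3 (F): F=GOYY U=WOOB R=WGGG D=RRYR L=BYOB
Query 1: D[1] = R
Query 2: R[3] = G
Query 3: D[3] = R
Query 4: L[0] = B
Query 5: B[0] = W
Query 6: R[1] = G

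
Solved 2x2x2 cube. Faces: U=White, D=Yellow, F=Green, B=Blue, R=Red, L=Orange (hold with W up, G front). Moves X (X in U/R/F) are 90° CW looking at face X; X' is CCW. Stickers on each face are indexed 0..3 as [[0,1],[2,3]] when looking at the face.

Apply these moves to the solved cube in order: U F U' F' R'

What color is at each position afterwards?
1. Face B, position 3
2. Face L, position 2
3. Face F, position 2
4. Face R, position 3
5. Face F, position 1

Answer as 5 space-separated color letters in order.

Answer: B O G R G

Derivation:
After move 1 (U): U=WWWW F=RRGG R=BBRR B=OOBB L=GGOO
After move 2 (F): F=GRGR U=WWOG R=WBWR D=RBYY L=GYOY
After move 3 (U'): U=WGWO F=GYGR R=GRWR B=WBBB L=OOOY
After move 4 (F'): F=YRGG U=WGGW R=BRRR D=OYYY L=OOOW
After move 5 (R'): R=RRBR U=WBGW F=YGGW D=ORYG B=YBYB
Query 1: B[3] = B
Query 2: L[2] = O
Query 3: F[2] = G
Query 4: R[3] = R
Query 5: F[1] = G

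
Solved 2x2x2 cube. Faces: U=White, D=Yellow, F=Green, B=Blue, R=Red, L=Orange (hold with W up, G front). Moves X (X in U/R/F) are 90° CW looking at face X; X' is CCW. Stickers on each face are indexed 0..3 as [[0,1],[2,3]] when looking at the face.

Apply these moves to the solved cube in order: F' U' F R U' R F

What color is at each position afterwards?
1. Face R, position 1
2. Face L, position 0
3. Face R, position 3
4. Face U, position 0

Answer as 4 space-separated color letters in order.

Answer: G B G O

Derivation:
After move 1 (F'): F=GGGG U=WWRR R=YRYR D=OOYY L=OWOW
After move 2 (U'): U=WRWR F=OWGG R=GGYR B=YRBB L=BBOW
After move 3 (F): F=GOGW U=WRWB R=WGRR D=YGYY L=BOOO
After move 4 (R): R=RWRG U=WOWW F=GGGY D=YBYY B=BRRB
After move 5 (U'): U=OWWW F=BOGY R=GGRG B=RWRB L=BROO
After move 6 (R): R=RGGG U=OOWY F=BBGY D=YRYR B=WWWB
After move 7 (F): F=GBYB U=OOOR R=WGYG D=GRYR L=BYOR
Query 1: R[1] = G
Query 2: L[0] = B
Query 3: R[3] = G
Query 4: U[0] = O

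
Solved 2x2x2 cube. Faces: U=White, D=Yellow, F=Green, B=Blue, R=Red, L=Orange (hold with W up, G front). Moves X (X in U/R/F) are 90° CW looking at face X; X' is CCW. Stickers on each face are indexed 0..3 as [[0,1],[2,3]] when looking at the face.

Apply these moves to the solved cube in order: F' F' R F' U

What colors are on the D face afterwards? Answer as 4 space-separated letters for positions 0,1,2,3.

Answer: R R Y B

Derivation:
After move 1 (F'): F=GGGG U=WWRR R=YRYR D=OOYY L=OWOW
After move 2 (F'): F=GGGG U=WWYY R=OROR D=WWYY L=OROR
After move 3 (R): R=OORR U=WGYG F=GWGY D=WBYB B=YBWB
After move 4 (F'): F=WYGG U=WGOR R=BOWR D=RRYB L=OGOY
After move 5 (U): U=OWRG F=BOGG R=YBWR B=OGWB L=WYOY
Query: D face = RRYB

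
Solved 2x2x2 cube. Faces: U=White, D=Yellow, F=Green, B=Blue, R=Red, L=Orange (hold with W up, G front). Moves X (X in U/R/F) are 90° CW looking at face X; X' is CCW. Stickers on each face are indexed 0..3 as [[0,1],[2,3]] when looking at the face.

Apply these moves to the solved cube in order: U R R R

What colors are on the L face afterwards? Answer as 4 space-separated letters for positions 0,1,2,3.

After move 1 (U): U=WWWW F=RRGG R=BBRR B=OOBB L=GGOO
After move 2 (R): R=RBRB U=WRWG F=RYGY D=YBYO B=WOWB
After move 3 (R): R=RRBB U=WYWY F=RBGO D=YWYW B=GORB
After move 4 (R): R=BRBR U=WBWO F=RWGW D=YRYG B=YOYB
Query: L face = GGOO

Answer: G G O O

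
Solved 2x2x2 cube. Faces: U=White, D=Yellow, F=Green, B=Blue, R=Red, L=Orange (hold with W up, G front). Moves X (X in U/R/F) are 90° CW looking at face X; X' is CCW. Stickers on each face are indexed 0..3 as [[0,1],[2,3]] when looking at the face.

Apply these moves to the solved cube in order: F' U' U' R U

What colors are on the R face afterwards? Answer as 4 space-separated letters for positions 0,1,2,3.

Answer: W G R W

Derivation:
After move 1 (F'): F=GGGG U=WWRR R=YRYR D=OOYY L=OWOW
After move 2 (U'): U=WRWR F=OWGG R=GGYR B=YRBB L=BBOW
After move 3 (U'): U=RRWW F=BBGG R=OWYR B=GGBB L=YROW
After move 4 (R): R=YORW U=RBWG F=BOGY D=OBYG B=WGRB
After move 5 (U): U=WRGB F=YOGY R=WGRW B=YRRB L=BOOW
Query: R face = WGRW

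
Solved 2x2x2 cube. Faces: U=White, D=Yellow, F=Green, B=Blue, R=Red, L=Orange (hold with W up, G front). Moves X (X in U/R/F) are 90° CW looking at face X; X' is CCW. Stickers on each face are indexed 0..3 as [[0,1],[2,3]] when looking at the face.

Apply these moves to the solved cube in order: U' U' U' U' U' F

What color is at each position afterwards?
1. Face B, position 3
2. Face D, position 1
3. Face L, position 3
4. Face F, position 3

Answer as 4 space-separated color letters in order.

Answer: B G Y O

Derivation:
After move 1 (U'): U=WWWW F=OOGG R=GGRR B=RRBB L=BBOO
After move 2 (U'): U=WWWW F=BBGG R=OORR B=GGBB L=RROO
After move 3 (U'): U=WWWW F=RRGG R=BBRR B=OOBB L=GGOO
After move 4 (U'): U=WWWW F=GGGG R=RRRR B=BBBB L=OOOO
After move 5 (U'): U=WWWW F=OOGG R=GGRR B=RRBB L=BBOO
After move 6 (F): F=GOGO U=WWOB R=WGWR D=RGYY L=BYOY
Query 1: B[3] = B
Query 2: D[1] = G
Query 3: L[3] = Y
Query 4: F[3] = O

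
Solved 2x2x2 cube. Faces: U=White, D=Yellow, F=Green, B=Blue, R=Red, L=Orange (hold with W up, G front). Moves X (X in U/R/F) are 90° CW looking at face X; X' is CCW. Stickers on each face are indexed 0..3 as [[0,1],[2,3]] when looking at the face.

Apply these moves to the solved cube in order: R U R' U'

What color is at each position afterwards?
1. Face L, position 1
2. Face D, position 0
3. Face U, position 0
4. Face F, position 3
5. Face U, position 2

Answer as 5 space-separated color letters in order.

Answer: O Y W G W

Derivation:
After move 1 (R): R=RRRR U=WGWG F=GYGY D=YBYB B=WBWB
After move 2 (U): U=WWGG F=RRGY R=WBRR B=OOWB L=GYOO
After move 3 (R'): R=BRWR U=WWGO F=RWGG D=YRYY B=BOBB
After move 4 (U'): U=WOWG F=GYGG R=RWWR B=BRBB L=BOOO
Query 1: L[1] = O
Query 2: D[0] = Y
Query 3: U[0] = W
Query 4: F[3] = G
Query 5: U[2] = W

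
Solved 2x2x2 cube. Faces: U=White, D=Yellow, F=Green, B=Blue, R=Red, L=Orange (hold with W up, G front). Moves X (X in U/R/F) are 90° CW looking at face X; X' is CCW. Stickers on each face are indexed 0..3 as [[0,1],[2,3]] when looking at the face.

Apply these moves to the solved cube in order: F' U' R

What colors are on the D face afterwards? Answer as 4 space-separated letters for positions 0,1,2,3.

After move 1 (F'): F=GGGG U=WWRR R=YRYR D=OOYY L=OWOW
After move 2 (U'): U=WRWR F=OWGG R=GGYR B=YRBB L=BBOW
After move 3 (R): R=YGRG U=WWWG F=OOGY D=OBYY B=RRRB
Query: D face = OBYY

Answer: O B Y Y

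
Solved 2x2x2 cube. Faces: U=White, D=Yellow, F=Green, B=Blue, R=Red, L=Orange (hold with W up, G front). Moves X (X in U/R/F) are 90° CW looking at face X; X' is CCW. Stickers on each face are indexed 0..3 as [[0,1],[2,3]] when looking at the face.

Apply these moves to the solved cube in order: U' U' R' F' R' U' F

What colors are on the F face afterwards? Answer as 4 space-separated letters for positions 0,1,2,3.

After move 1 (U'): U=WWWW F=OOGG R=GGRR B=RRBB L=BBOO
After move 2 (U'): U=WWWW F=BBGG R=OORR B=GGBB L=RROO
After move 3 (R'): R=OROR U=WBWG F=BWGW D=YBYG B=YGYB
After move 4 (F'): F=WWBG U=WBOO R=BRYR D=ROYG L=RGOW
After move 5 (R'): R=RRBY U=WYOY F=WBBO D=RWYG B=GGOB
After move 6 (U'): U=YYWO F=RGBO R=WBBY B=RROB L=GGOW
After move 7 (F): F=BROG U=YYWG R=WBOY D=BWYG L=GROW
Query: F face = BROG

Answer: B R O G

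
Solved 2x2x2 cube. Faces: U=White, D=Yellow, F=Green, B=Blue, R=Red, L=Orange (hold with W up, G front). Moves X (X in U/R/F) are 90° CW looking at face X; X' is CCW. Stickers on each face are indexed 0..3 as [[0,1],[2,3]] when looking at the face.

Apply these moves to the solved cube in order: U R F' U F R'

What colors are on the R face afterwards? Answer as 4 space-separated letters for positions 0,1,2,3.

Answer: O B R R

Derivation:
After move 1 (U): U=WWWW F=RRGG R=BBRR B=OOBB L=GGOO
After move 2 (R): R=RBRB U=WRWG F=RYGY D=YBYO B=WOWB
After move 3 (F'): F=YYRG U=WRRR R=BBYB D=GOYO L=GGOW
After move 4 (U): U=RWRR F=BBRG R=WOYB B=GGWB L=YYOW
After move 5 (F): F=RBGB U=RWWY R=RORB D=YWYO L=YGOO
After move 6 (R'): R=OBRR U=RWWG F=RWGY D=YBYB B=OGWB
Query: R face = OBRR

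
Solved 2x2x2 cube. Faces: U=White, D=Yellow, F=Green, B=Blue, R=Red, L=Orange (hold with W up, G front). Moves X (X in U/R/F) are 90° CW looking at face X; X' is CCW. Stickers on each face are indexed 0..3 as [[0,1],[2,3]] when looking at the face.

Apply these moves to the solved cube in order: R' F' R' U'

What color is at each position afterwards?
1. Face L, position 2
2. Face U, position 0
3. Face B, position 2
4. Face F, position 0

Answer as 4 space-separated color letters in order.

After move 1 (R'): R=RRRR U=WBWB F=GWGW D=YGYG B=YBYB
After move 2 (F'): F=WWGG U=WBRR R=GRYR D=OOYG L=OBOW
After move 3 (R'): R=RRGY U=WYRY F=WBGR D=OWYG B=GBOB
After move 4 (U'): U=YYWR F=OBGR R=WBGY B=RROB L=GBOW
Query 1: L[2] = O
Query 2: U[0] = Y
Query 3: B[2] = O
Query 4: F[0] = O

Answer: O Y O O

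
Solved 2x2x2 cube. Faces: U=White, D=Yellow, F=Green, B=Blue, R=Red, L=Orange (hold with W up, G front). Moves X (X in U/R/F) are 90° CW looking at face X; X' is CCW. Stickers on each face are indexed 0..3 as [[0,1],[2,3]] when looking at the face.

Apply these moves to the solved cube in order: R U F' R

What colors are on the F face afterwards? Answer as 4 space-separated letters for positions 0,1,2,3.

After move 1 (R): R=RRRR U=WGWG F=GYGY D=YBYB B=WBWB
After move 2 (U): U=WWGG F=RRGY R=WBRR B=OOWB L=GYOO
After move 3 (F'): F=RYRG U=WWWR R=BBYR D=YOYB L=GGOG
After move 4 (R): R=YBRB U=WYWG F=RORB D=YWYO B=ROWB
Query: F face = RORB

Answer: R O R B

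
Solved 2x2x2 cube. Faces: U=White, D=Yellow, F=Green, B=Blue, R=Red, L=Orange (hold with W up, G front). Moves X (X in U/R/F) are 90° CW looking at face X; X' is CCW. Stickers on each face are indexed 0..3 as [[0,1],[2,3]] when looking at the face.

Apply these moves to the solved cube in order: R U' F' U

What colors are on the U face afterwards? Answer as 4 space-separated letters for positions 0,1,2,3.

After move 1 (R): R=RRRR U=WGWG F=GYGY D=YBYB B=WBWB
After move 2 (U'): U=GGWW F=OOGY R=GYRR B=RRWB L=WBOO
After move 3 (F'): F=OYOG U=GGGR R=BYYR D=BOYB L=WWOW
After move 4 (U): U=GGRG F=BYOG R=RRYR B=WWWB L=OYOW
Query: U face = GGRG

Answer: G G R G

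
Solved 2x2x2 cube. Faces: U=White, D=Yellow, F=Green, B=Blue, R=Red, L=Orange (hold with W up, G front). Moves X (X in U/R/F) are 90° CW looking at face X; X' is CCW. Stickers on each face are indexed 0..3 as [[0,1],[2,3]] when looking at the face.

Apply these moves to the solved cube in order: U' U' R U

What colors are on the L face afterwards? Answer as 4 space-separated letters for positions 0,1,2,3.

Answer: B Y O O

Derivation:
After move 1 (U'): U=WWWW F=OOGG R=GGRR B=RRBB L=BBOO
After move 2 (U'): U=WWWW F=BBGG R=OORR B=GGBB L=RROO
After move 3 (R): R=RORO U=WBWG F=BYGY D=YBYG B=WGWB
After move 4 (U): U=WWGB F=ROGY R=WGRO B=RRWB L=BYOO
Query: L face = BYOO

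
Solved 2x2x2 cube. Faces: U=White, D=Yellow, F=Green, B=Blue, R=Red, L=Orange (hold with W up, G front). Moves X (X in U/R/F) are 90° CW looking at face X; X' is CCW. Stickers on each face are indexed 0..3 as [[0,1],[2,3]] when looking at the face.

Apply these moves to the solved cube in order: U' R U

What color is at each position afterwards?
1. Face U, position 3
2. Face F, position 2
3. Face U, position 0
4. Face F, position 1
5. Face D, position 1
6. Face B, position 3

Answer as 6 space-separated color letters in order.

After move 1 (U'): U=WWWW F=OOGG R=GGRR B=RRBB L=BBOO
After move 2 (R): R=RGRG U=WOWG F=OYGY D=YBYR B=WRWB
After move 3 (U): U=WWGO F=RGGY R=WRRG B=BBWB L=OYOO
Query 1: U[3] = O
Query 2: F[2] = G
Query 3: U[0] = W
Query 4: F[1] = G
Query 5: D[1] = B
Query 6: B[3] = B

Answer: O G W G B B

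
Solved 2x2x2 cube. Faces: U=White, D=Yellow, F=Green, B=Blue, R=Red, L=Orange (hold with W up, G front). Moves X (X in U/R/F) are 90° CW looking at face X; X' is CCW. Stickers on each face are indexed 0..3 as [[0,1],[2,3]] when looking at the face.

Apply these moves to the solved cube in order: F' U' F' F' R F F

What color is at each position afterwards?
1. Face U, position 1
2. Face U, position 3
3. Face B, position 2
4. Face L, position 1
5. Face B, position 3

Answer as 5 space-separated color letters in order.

After move 1 (F'): F=GGGG U=WWRR R=YRYR D=OOYY L=OWOW
After move 2 (U'): U=WRWR F=OWGG R=GGYR B=YRBB L=BBOW
After move 3 (F'): F=WGOG U=WRGY R=OGOR D=BWYY L=BROW
After move 4 (F'): F=GGWO U=WROO R=WGBR D=RWYY L=BYOG
After move 5 (R): R=BWRG U=WGOO F=GWWY D=RBYY B=ORRB
After move 6 (F): F=WGYW U=WGGY R=OWOG D=RBYY L=BROB
After move 7 (F): F=YWWG U=WGBR R=GWYG D=OOYY L=BROB
Query 1: U[1] = G
Query 2: U[3] = R
Query 3: B[2] = R
Query 4: L[1] = R
Query 5: B[3] = B

Answer: G R R R B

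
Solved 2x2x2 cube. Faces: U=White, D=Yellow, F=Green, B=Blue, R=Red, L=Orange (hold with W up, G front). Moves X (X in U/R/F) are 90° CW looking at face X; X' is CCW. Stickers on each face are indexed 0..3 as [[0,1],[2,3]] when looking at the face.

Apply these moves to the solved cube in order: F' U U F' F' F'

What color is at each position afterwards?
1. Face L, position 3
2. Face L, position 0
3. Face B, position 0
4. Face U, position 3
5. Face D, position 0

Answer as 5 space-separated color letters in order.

Answer: O Y G R Y

Derivation:
After move 1 (F'): F=GGGG U=WWRR R=YRYR D=OOYY L=OWOW
After move 2 (U): U=RWRW F=YRGG R=BBYR B=OWBB L=GGOW
After move 3 (U): U=RRWW F=BBGG R=OWYR B=GGBB L=YROW
After move 4 (F'): F=BGBG U=RROY R=OWOR D=RWYY L=YWOW
After move 5 (F'): F=GGBB U=RROO R=WWRR D=WWYY L=YYOO
After move 6 (F'): F=GBGB U=RRWR R=WWWR D=YOYY L=YOOO
Query 1: L[3] = O
Query 2: L[0] = Y
Query 3: B[0] = G
Query 4: U[3] = R
Query 5: D[0] = Y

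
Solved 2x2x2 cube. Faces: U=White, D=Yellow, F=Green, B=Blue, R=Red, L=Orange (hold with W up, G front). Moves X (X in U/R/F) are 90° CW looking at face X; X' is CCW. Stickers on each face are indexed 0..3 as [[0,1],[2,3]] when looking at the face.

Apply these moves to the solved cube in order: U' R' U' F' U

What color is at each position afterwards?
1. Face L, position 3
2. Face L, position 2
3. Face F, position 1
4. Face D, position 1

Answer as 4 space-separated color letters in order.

Answer: W O W O

Derivation:
After move 1 (U'): U=WWWW F=OOGG R=GGRR B=RRBB L=BBOO
After move 2 (R'): R=GRGR U=WBWR F=OWGW D=YOYG B=YRYB
After move 3 (U'): U=BRWW F=BBGW R=OWGR B=GRYB L=YROO
After move 4 (F'): F=BWBG U=BROG R=OWYR D=ROYG L=YWOW
After move 5 (U): U=OBGR F=OWBG R=GRYR B=YWYB L=BWOW
Query 1: L[3] = W
Query 2: L[2] = O
Query 3: F[1] = W
Query 4: D[1] = O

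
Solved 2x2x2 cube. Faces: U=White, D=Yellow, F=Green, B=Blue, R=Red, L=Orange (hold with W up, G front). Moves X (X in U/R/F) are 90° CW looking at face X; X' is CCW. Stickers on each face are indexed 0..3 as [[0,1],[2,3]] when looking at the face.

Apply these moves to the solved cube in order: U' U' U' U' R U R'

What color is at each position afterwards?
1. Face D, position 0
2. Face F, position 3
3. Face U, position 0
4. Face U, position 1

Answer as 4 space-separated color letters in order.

Answer: Y G W W

Derivation:
After move 1 (U'): U=WWWW F=OOGG R=GGRR B=RRBB L=BBOO
After move 2 (U'): U=WWWW F=BBGG R=OORR B=GGBB L=RROO
After move 3 (U'): U=WWWW F=RRGG R=BBRR B=OOBB L=GGOO
After move 4 (U'): U=WWWW F=GGGG R=RRRR B=BBBB L=OOOO
After move 5 (R): R=RRRR U=WGWG F=GYGY D=YBYB B=WBWB
After move 6 (U): U=WWGG F=RRGY R=WBRR B=OOWB L=GYOO
After move 7 (R'): R=BRWR U=WWGO F=RWGG D=YRYY B=BOBB
Query 1: D[0] = Y
Query 2: F[3] = G
Query 3: U[0] = W
Query 4: U[1] = W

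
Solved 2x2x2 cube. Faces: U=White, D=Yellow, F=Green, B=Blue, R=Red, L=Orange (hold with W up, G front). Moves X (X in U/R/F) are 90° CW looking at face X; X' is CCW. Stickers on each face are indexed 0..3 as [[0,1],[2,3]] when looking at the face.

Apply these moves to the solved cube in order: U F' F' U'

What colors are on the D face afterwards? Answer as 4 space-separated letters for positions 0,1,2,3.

Answer: W W Y Y

Derivation:
After move 1 (U): U=WWWW F=RRGG R=BBRR B=OOBB L=GGOO
After move 2 (F'): F=RGRG U=WWBR R=YBYR D=GOYY L=GWOW
After move 3 (F'): F=GGRR U=WWYY R=OBGR D=WWYY L=GROB
After move 4 (U'): U=WYWY F=GRRR R=GGGR B=OBBB L=OOOB
Query: D face = WWYY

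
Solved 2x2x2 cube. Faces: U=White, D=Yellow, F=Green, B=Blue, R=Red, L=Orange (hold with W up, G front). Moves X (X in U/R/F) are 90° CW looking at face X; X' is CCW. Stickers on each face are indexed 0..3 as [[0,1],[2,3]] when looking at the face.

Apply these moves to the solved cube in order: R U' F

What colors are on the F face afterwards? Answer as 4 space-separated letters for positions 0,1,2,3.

Answer: G O Y O

Derivation:
After move 1 (R): R=RRRR U=WGWG F=GYGY D=YBYB B=WBWB
After move 2 (U'): U=GGWW F=OOGY R=GYRR B=RRWB L=WBOO
After move 3 (F): F=GOYO U=GGOB R=WYWR D=RGYB L=WYOB
Query: F face = GOYO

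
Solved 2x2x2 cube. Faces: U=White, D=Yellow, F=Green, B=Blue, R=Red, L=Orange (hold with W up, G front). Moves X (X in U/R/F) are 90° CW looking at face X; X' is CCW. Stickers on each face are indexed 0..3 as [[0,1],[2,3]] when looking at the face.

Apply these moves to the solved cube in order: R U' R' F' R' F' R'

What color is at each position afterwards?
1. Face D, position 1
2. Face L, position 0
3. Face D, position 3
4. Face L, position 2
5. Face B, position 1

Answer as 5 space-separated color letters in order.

After move 1 (R): R=RRRR U=WGWG F=GYGY D=YBYB B=WBWB
After move 2 (U'): U=GGWW F=OOGY R=GYRR B=RRWB L=WBOO
After move 3 (R'): R=YRGR U=GWWR F=OGGW D=YOYY B=BRBB
After move 4 (F'): F=GWOG U=GWYG R=ORYR D=BOYY L=WROW
After move 5 (R'): R=RROY U=GBYB F=GWOG D=BWYG B=YROB
After move 6 (F'): F=WGGO U=GBRO R=WRBY D=RWYG L=WBOY
After move 7 (R'): R=RYWB U=GORY F=WBGO D=RGYO B=GRWB
Query 1: D[1] = G
Query 2: L[0] = W
Query 3: D[3] = O
Query 4: L[2] = O
Query 5: B[1] = R

Answer: G W O O R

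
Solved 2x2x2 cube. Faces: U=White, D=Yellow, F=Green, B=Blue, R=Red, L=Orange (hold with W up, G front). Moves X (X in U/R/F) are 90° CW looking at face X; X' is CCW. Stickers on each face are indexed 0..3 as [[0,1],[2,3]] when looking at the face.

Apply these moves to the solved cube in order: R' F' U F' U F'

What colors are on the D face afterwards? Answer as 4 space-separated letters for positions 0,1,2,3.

After move 1 (R'): R=RRRR U=WBWB F=GWGW D=YGYG B=YBYB
After move 2 (F'): F=WWGG U=WBRR R=GRYR D=OOYG L=OBOW
After move 3 (U): U=RWRB F=GRGG R=YBYR B=OBYB L=WWOW
After move 4 (F'): F=RGGG U=RWYY R=OBOR D=WWYG L=WBOR
After move 5 (U): U=YRYW F=OBGG R=OBOR B=WBYB L=RGOR
After move 6 (F'): F=BGOG U=YROO R=WBWR D=GRYG L=RWOY
Query: D face = GRYG

Answer: G R Y G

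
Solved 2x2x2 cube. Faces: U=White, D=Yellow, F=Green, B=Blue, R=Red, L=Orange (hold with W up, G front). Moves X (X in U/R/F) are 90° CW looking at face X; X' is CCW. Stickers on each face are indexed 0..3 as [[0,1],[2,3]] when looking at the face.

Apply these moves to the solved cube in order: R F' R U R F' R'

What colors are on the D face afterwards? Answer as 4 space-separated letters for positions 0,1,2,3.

Answer: O W Y G

Derivation:
After move 1 (R): R=RRRR U=WGWG F=GYGY D=YBYB B=WBWB
After move 2 (F'): F=YYGG U=WGRR R=BRYR D=OOYB L=OGOW
After move 3 (R): R=YBRR U=WYRG F=YOGB D=OWYW B=RBGB
After move 4 (U): U=RWGY F=YBGB R=RBRR B=OGGB L=YOOW
After move 5 (R): R=RRRB U=RBGB F=YWGW D=OGYO B=YGWB
After move 6 (F'): F=WWYG U=RBRR R=GROB D=OWYO L=YBOG
After move 7 (R'): R=RBGO U=RWRY F=WBYR D=OWYG B=OGWB
Query: D face = OWYG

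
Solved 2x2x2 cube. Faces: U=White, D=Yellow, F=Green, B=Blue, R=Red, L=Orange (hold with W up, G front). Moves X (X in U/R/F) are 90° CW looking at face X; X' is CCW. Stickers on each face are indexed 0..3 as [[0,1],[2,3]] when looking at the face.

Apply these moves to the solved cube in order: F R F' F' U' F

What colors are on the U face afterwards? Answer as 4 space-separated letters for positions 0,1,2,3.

After move 1 (F): F=GGGG U=WWOO R=WRWR D=RRYY L=OYOY
After move 2 (R): R=WWRR U=WGOG F=GRGY D=RBYB B=OBWB
After move 3 (F'): F=RYGG U=WGWR R=BWRR D=YYYB L=OGOO
After move 4 (F'): F=YGRG U=WGBR R=YWYR D=GOYB L=OROW
After move 5 (U'): U=GRWB F=ORRG R=YGYR B=YWWB L=OBOW
After move 6 (F): F=ROGR U=GRWB R=WGBR D=YYYB L=OGOO
Query: U face = GRWB

Answer: G R W B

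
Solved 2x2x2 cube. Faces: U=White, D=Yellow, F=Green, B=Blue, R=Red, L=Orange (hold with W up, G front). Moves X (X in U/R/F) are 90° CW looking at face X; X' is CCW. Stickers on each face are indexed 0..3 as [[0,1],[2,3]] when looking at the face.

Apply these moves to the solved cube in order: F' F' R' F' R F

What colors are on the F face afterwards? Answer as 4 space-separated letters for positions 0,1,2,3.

After move 1 (F'): F=GGGG U=WWRR R=YRYR D=OOYY L=OWOW
After move 2 (F'): F=GGGG U=WWYY R=OROR D=WWYY L=OROR
After move 3 (R'): R=RROO U=WBYB F=GWGY D=WGYG B=YBWB
After move 4 (F'): F=WYGG U=WBRO R=GRWO D=RRYG L=OBOY
After move 5 (R): R=WGOR U=WYRG F=WRGG D=RWYY B=OBBB
After move 6 (F): F=GWGR U=WYYB R=RGGR D=OWYY L=OROW
Query: F face = GWGR

Answer: G W G R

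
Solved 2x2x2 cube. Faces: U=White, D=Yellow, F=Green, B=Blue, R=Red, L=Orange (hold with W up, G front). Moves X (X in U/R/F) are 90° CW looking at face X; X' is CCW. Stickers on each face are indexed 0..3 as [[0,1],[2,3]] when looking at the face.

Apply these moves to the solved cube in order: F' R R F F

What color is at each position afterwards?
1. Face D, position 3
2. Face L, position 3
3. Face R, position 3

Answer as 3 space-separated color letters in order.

After move 1 (F'): F=GGGG U=WWRR R=YRYR D=OOYY L=OWOW
After move 2 (R): R=YYRR U=WGRG F=GOGY D=OBYB B=RBWB
After move 3 (R): R=RYRY U=WORY F=GBGB D=OWYR B=GBGB
After move 4 (F): F=GGBB U=WOWW R=RYYY D=RRYR L=OOOW
After move 5 (F): F=BGBG U=WOWO R=WYWY D=YRYR L=OROR
Query 1: D[3] = R
Query 2: L[3] = R
Query 3: R[3] = Y

Answer: R R Y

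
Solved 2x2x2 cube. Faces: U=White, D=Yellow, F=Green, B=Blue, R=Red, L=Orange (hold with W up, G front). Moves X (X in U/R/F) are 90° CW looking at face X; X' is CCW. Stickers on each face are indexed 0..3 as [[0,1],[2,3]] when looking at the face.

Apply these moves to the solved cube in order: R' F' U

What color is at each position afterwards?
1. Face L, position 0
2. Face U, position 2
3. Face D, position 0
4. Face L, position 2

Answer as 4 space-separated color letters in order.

After move 1 (R'): R=RRRR U=WBWB F=GWGW D=YGYG B=YBYB
After move 2 (F'): F=WWGG U=WBRR R=GRYR D=OOYG L=OBOW
After move 3 (U): U=RWRB F=GRGG R=YBYR B=OBYB L=WWOW
Query 1: L[0] = W
Query 2: U[2] = R
Query 3: D[0] = O
Query 4: L[2] = O

Answer: W R O O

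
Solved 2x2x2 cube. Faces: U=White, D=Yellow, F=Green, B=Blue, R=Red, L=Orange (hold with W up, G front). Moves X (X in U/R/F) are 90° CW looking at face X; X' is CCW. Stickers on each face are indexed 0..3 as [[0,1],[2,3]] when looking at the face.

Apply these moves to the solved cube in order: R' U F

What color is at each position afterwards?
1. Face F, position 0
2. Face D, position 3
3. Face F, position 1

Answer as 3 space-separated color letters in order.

After move 1 (R'): R=RRRR U=WBWB F=GWGW D=YGYG B=YBYB
After move 2 (U): U=WWBB F=RRGW R=YBRR B=OOYB L=GWOO
After move 3 (F): F=GRWR U=WWOW R=BBBR D=RYYG L=GYOG
Query 1: F[0] = G
Query 2: D[3] = G
Query 3: F[1] = R

Answer: G G R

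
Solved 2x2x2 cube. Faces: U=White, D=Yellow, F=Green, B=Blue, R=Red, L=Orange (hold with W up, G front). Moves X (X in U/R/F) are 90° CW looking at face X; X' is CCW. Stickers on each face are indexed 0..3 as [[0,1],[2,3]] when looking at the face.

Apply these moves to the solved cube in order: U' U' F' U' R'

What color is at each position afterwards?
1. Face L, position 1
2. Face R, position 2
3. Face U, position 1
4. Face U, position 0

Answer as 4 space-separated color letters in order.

Answer: G B B W

Derivation:
After move 1 (U'): U=WWWW F=OOGG R=GGRR B=RRBB L=BBOO
After move 2 (U'): U=WWWW F=BBGG R=OORR B=GGBB L=RROO
After move 3 (F'): F=BGBG U=WWOR R=YOYR D=ROYY L=RWOW
After move 4 (U'): U=WRWO F=RWBG R=BGYR B=YOBB L=GGOW
After move 5 (R'): R=GRBY U=WBWY F=RRBO D=RWYG B=YOOB
Query 1: L[1] = G
Query 2: R[2] = B
Query 3: U[1] = B
Query 4: U[0] = W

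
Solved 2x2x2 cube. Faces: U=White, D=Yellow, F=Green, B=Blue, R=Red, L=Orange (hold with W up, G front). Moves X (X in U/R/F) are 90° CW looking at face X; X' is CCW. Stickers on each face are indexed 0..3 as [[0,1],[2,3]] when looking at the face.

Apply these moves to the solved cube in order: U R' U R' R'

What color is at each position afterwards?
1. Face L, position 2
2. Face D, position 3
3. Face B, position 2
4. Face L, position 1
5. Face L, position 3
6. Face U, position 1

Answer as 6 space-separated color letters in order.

Answer: O B R W O R

Derivation:
After move 1 (U): U=WWWW F=RRGG R=BBRR B=OOBB L=GGOO
After move 2 (R'): R=BRBR U=WBWO F=RWGW D=YRYG B=YOYB
After move 3 (U): U=WWOB F=BRGW R=YOBR B=GGYB L=RWOO
After move 4 (R'): R=ORYB U=WYOG F=BWGB D=YRYW B=GGRB
After move 5 (R'): R=RBOY U=WROG F=BYGG D=YWYB B=WGRB
Query 1: L[2] = O
Query 2: D[3] = B
Query 3: B[2] = R
Query 4: L[1] = W
Query 5: L[3] = O
Query 6: U[1] = R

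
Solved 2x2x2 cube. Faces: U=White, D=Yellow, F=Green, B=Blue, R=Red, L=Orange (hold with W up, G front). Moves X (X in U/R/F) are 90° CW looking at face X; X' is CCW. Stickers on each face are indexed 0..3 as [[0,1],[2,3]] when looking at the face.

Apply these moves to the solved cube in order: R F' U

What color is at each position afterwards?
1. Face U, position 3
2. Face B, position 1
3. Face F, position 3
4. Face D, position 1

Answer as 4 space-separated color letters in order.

After move 1 (R): R=RRRR U=WGWG F=GYGY D=YBYB B=WBWB
After move 2 (F'): F=YYGG U=WGRR R=BRYR D=OOYB L=OGOW
After move 3 (U): U=RWRG F=BRGG R=WBYR B=OGWB L=YYOW
Query 1: U[3] = G
Query 2: B[1] = G
Query 3: F[3] = G
Query 4: D[1] = O

Answer: G G G O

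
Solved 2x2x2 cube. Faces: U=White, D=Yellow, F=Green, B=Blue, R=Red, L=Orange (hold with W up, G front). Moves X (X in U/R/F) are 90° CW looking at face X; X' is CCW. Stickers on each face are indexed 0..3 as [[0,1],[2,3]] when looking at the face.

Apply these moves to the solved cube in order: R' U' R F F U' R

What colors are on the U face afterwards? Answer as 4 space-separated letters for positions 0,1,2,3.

After move 1 (R'): R=RRRR U=WBWB F=GWGW D=YGYG B=YBYB
After move 2 (U'): U=BBWW F=OOGW R=GWRR B=RRYB L=YBOO
After move 3 (R): R=RGRW U=BOWW F=OGGG D=YYYR B=WRBB
After move 4 (F): F=GOGG U=BOOB R=WGWW D=RRYR L=YYOY
After move 5 (F): F=GGGO U=BOYY R=OGBW D=WWYR L=YROR
After move 6 (U'): U=OYBY F=YRGO R=GGBW B=OGBB L=WROR
After move 7 (R): R=BGWG U=ORBO F=YWGR D=WBYO B=YGYB
Query: U face = ORBO

Answer: O R B O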